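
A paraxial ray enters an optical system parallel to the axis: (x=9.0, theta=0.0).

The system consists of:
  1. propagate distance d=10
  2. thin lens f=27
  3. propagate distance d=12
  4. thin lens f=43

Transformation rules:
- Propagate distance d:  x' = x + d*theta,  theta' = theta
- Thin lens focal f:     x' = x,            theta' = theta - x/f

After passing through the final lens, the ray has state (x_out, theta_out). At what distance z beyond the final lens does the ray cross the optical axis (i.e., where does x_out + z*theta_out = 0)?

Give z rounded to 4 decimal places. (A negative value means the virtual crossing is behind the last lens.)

Initial: x=9.0000 theta=0.0000
After 1 (propagate distance d=10): x=9.0000 theta=0.0000
After 2 (thin lens f=27): x=9.0000 theta=-1/3 (≈-0.3333)
After 3 (propagate distance d=12): x=5.0000 theta=-1/3 (≈-0.3333)
After 4 (thin lens f=43): x=5.0000 theta=-58/129 (≈-0.4496)
z_focus = -x_out/theta_out = -(5.0000)/(-58/129) = 645/58 ≈ 11.1207
Rounded to 4 decimal places: z = 11.1207

Answer: 11.1207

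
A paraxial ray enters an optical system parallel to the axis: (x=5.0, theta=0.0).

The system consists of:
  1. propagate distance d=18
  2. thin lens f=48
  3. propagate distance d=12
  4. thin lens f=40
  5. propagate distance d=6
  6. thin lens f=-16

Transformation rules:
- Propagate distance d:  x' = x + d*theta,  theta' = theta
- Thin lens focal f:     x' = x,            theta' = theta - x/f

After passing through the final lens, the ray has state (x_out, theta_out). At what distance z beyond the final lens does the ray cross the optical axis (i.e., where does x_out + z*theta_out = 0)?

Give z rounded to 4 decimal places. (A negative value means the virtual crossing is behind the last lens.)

Initial: x=5.0000 theta=0.0000
After 1 (propagate distance d=18): x=5.0000 theta=0.0000
After 2 (thin lens f=48): x=5.0000 theta=-5/48 (≈-0.1042)
After 3 (propagate distance d=12): x=3.7500 theta=-5/48 (≈-0.1042)
After 4 (thin lens f=40): x=3.7500 theta=-19/96 (≈-0.1979)
After 5 (propagate distance d=6): x=2.5625 theta=-19/96 (≈-0.1979)
After 6 (thin lens f=-16): x=2.5625 theta=-29/768 (≈-0.0378)
z_focus = -x_out/theta_out = -(2.5625)/(-29/768) = 1968/29 ≈ 67.8621
Rounded to 4 decimal places: z = 67.8621

Answer: 67.8621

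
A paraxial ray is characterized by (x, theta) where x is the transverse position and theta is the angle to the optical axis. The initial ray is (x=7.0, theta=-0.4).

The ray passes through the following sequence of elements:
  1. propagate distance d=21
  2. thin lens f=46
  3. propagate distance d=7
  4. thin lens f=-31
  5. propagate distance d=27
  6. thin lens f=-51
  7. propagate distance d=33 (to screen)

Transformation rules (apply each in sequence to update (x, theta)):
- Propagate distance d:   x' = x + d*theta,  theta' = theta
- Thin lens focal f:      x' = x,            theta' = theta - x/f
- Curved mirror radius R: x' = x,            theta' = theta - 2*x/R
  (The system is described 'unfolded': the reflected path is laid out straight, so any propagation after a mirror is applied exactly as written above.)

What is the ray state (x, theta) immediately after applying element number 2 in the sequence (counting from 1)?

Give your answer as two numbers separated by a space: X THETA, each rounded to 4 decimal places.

Initial: x=7.0000 theta=-0.4000
After 1 (propagate distance d=21): x=-1.4000 theta=-0.4000
After 2 (thin lens f=46): x=-1.4000 theta=-17/46 (≈-0.3696)
Rounded to 4 decimal places: x = -1.4000, theta = -0.3696

Answer: -1.4000 -0.3696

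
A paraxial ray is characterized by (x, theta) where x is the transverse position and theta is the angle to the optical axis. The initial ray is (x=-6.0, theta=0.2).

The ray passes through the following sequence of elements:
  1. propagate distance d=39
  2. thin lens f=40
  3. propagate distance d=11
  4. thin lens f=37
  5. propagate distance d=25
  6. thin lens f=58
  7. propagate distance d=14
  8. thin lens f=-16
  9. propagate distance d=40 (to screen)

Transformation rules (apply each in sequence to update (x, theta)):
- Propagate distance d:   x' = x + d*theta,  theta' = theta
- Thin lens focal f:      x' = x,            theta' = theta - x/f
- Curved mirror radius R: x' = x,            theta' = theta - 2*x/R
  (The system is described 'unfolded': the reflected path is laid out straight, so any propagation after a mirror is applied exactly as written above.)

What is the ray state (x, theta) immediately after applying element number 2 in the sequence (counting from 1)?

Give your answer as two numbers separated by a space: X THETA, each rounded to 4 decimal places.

Answer: 1.8000 0.1550

Derivation:
Initial: x=-6.0000 theta=0.2000
After 1 (propagate distance d=39): x=1.8000 theta=0.2000
After 2 (thin lens f=40): x=1.8000 theta=0.1550
Rounded to 4 decimal places: x = 1.8000, theta = 0.1550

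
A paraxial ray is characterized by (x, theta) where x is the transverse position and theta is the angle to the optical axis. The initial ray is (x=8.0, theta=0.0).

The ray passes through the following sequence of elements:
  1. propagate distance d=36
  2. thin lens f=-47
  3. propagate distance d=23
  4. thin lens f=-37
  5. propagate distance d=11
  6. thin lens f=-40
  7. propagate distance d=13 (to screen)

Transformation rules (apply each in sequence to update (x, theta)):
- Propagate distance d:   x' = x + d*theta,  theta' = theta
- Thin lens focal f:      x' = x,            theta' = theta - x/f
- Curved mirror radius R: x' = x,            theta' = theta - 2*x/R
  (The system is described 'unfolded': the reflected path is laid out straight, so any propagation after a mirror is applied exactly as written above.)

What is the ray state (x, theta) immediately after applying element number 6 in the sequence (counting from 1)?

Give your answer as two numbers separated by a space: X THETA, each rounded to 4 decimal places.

Initial: x=8.0000 theta=0.0000
After 1 (propagate distance d=36): x=8.0000 theta=0.0000
After 2 (thin lens f=-47): x=8.0000 theta=8/47 (≈0.1702)
After 3 (propagate distance d=23): x=560/47 (≈11.9149) theta=8/47 (≈0.1702)
After 4 (thin lens f=-37): x=560/47 (≈11.9149) theta=856/1739 (≈0.4922)
After 5 (propagate distance d=11): x=30136/1739 (≈17.3295) theta=856/1739 (≈0.4922)
After 6 (thin lens f=-40): x=30136/1739 (≈17.3295) theta=8047/8695 (≈0.9255)
Rounded to 4 decimal places: x = 17.3295, theta = 0.9255

Answer: 17.3295 0.9255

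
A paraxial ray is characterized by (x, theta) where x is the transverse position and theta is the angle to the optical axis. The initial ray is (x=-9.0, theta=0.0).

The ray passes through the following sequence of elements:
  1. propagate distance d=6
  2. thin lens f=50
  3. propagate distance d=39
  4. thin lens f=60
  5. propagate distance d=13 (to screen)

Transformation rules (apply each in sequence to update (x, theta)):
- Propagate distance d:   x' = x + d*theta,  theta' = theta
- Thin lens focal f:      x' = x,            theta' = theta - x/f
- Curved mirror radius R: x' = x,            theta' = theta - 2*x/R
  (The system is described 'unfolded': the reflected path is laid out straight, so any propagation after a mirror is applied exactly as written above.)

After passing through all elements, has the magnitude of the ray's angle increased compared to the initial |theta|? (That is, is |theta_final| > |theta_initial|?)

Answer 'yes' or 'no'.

Answer: yes

Derivation:
Initial: x=-9.0000 theta=0.0000
After 1 (propagate distance d=6): x=-9.0000 theta=0.0000
After 2 (thin lens f=50): x=-9.0000 theta=0.1800
After 3 (propagate distance d=39): x=-1.9800 theta=0.1800
After 4 (thin lens f=60): x=-1.9800 theta=0.2130
After 5 (propagate distance d=13 (to screen)): x=0.7890 theta=0.2130
|theta_initial|=0.0000 |theta_final|=0.2130 -> increased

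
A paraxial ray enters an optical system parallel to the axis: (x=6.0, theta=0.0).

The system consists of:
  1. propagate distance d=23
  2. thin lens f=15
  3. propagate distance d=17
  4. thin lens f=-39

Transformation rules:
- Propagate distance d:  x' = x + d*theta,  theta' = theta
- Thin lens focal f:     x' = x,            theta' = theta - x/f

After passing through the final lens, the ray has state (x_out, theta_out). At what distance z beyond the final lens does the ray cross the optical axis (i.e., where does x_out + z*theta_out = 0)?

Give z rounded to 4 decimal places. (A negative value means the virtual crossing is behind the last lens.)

Answer: -1.9024

Derivation:
Initial: x=6.0000 theta=0.0000
After 1 (propagate distance d=23): x=6.0000 theta=0.0000
After 2 (thin lens f=15): x=6.0000 theta=-0.4000
After 3 (propagate distance d=17): x=-0.8000 theta=-0.4000
After 4 (thin lens f=-39): x=-0.8000 theta=-82/195 (≈-0.4205)
z_focus = -x_out/theta_out = -(-0.8000)/(-82/195) = -78/41 ≈ -1.9024
Rounded to 4 decimal places: z = -1.9024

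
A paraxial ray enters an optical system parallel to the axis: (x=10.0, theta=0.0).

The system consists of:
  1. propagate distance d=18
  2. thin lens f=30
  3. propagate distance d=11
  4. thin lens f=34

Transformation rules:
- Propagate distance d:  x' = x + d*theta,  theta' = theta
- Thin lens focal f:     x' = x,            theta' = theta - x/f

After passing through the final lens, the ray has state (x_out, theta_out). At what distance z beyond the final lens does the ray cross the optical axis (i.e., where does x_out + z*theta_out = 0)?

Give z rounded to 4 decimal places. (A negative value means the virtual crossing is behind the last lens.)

Answer: 12.1887

Derivation:
Initial: x=10.0000 theta=0.0000
After 1 (propagate distance d=18): x=10.0000 theta=0.0000
After 2 (thin lens f=30): x=10.0000 theta=-1/3 (≈-0.3333)
After 3 (propagate distance d=11): x=19/3 (≈6.3333) theta=-1/3 (≈-0.3333)
After 4 (thin lens f=34): x=19/3 (≈6.3333) theta=-53/102 (≈-0.5196)
z_focus = -x_out/theta_out = -(19/3)/(-53/102) = 646/53 ≈ 12.1887
Rounded to 4 decimal places: z = 12.1887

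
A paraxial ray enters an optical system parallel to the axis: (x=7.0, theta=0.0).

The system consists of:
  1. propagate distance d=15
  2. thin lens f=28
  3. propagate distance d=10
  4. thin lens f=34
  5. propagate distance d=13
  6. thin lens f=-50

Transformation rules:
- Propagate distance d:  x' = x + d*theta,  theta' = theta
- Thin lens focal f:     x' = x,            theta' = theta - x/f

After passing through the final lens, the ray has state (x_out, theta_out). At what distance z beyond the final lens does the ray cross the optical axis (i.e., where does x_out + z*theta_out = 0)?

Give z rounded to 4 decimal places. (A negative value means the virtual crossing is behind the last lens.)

Initial: x=7.0000 theta=0.0000
After 1 (propagate distance d=15): x=7.0000 theta=0.0000
After 2 (thin lens f=28): x=7.0000 theta=-0.2500
After 3 (propagate distance d=10): x=4.5000 theta=-0.2500
After 4 (thin lens f=34): x=4.5000 theta=-13/34 (≈-0.3824)
After 5 (propagate distance d=13): x=-8/17 (≈-0.4706) theta=-13/34 (≈-0.3824)
After 6 (thin lens f=-50): x=-8/17 (≈-0.4706) theta=-333/850 (≈-0.3918)
z_focus = -x_out/theta_out = -(-8/17)/(-333/850) = -400/333 ≈ -1.2012
Rounded to 4 decimal places: z = -1.2012

Answer: -1.2012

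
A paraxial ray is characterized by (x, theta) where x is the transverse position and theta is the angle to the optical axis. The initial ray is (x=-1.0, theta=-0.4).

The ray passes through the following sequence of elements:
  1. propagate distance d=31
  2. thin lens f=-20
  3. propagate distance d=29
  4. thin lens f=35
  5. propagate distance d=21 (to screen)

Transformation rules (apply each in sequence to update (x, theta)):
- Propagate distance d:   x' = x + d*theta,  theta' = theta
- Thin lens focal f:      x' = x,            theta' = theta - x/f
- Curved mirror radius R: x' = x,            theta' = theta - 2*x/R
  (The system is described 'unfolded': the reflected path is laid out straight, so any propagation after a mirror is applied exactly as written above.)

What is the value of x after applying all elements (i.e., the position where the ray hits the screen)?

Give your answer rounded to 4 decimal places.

Answer: -40.2420

Derivation:
Initial: x=-1.0000 theta=-0.4000
After 1 (propagate distance d=31): x=-13.4000 theta=-0.4000
After 2 (thin lens f=-20): x=-13.4000 theta=-1.0700
After 3 (propagate distance d=29): x=-44.4300 theta=-1.0700
After 4 (thin lens f=35): x=-44.4300 theta=349/1750 (≈0.1994)
After 5 (propagate distance d=21 (to screen)): x=-40.2420 theta=349/1750 (≈0.1994)
Rounded to 4 decimal places: x = -40.2420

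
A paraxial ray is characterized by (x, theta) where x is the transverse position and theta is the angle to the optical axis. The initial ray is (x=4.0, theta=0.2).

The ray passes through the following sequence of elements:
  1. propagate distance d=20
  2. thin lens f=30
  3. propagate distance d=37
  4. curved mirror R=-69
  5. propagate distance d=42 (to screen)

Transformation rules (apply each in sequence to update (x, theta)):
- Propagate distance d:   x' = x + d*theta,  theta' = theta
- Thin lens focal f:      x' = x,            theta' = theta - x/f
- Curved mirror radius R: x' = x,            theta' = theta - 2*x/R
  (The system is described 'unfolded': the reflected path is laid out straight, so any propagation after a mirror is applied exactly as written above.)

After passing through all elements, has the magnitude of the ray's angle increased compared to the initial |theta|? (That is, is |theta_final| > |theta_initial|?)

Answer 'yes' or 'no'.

Initial: x=4.0000 theta=0.2000
After 1 (propagate distance d=20): x=8.0000 theta=0.2000
After 2 (thin lens f=30): x=8.0000 theta=-1/15 (≈-0.0667)
After 3 (propagate distance d=37): x=83/15 (≈5.5333) theta=-1/15 (≈-0.0667)
After 4 (curved mirror R=-69): x=83/15 (≈5.5333) theta=97/1035 (≈0.0937)
After 5 (propagate distance d=42 (to screen)): x=1089/115 (≈9.4696) theta=97/1035 (≈0.0937)
|theta_initial|=0.2000 |theta_final|=97/1035 (≈0.0937) -> not increased

Answer: no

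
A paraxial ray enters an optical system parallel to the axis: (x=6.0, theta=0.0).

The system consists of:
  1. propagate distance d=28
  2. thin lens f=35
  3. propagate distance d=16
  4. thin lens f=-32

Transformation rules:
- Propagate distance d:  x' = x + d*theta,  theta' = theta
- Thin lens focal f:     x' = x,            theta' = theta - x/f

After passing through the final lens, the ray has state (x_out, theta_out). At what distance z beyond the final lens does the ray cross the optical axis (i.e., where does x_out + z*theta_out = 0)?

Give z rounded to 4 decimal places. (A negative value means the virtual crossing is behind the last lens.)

Initial: x=6.0000 theta=0.0000
After 1 (propagate distance d=28): x=6.0000 theta=0.0000
After 2 (thin lens f=35): x=6.0000 theta=-6/35 (≈-0.1714)
After 3 (propagate distance d=16): x=114/35 (≈3.2571) theta=-6/35 (≈-0.1714)
After 4 (thin lens f=-32): x=114/35 (≈3.2571) theta=-39/560 (≈-0.0696)
z_focus = -x_out/theta_out = -(114/35)/(-39/560) = 608/13 ≈ 46.7692
Rounded to 4 decimal places: z = 46.7692

Answer: 46.7692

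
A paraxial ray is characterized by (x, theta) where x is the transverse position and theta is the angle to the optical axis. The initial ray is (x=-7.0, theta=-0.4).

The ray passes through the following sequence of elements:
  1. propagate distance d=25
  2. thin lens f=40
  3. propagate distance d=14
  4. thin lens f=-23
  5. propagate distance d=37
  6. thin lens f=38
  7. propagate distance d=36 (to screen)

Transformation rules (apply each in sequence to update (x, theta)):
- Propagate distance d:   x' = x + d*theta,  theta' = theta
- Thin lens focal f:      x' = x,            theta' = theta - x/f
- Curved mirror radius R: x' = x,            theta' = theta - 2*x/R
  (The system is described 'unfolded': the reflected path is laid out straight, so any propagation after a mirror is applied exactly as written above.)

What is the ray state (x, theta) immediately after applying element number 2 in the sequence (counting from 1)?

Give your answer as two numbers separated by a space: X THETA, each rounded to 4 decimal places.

Initial: x=-7.0000 theta=-0.4000
After 1 (propagate distance d=25): x=-17.0000 theta=-0.4000
After 2 (thin lens f=40): x=-17.0000 theta=0.0250
Rounded to 4 decimal places: x = -17.0000, theta = 0.0250

Answer: -17.0000 0.0250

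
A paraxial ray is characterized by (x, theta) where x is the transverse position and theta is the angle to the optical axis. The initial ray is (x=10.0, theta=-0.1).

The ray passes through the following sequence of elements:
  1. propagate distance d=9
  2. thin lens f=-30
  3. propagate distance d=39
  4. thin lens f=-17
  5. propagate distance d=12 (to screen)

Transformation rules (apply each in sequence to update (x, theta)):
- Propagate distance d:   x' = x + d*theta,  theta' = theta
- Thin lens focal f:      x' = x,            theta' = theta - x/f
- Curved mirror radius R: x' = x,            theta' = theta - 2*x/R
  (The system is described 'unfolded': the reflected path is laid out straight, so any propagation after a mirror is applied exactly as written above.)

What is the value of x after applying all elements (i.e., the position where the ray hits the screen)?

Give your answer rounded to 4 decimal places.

Answer: 31.4912

Derivation:
Initial: x=10.0000 theta=-0.1000
After 1 (propagate distance d=9): x=9.1000 theta=-0.1000
After 2 (thin lens f=-30): x=9.1000 theta=61/300 (≈0.2033)
After 3 (propagate distance d=39): x=17.0300 theta=61/300 (≈0.2033)
After 4 (thin lens f=-17): x=17.0300 theta=3073/2550 (≈1.2051)
After 5 (propagate distance d=12 (to screen)): x=10707/340 (≈31.4912) theta=3073/2550 (≈1.2051)
Rounded to 4 decimal places: x = 31.4912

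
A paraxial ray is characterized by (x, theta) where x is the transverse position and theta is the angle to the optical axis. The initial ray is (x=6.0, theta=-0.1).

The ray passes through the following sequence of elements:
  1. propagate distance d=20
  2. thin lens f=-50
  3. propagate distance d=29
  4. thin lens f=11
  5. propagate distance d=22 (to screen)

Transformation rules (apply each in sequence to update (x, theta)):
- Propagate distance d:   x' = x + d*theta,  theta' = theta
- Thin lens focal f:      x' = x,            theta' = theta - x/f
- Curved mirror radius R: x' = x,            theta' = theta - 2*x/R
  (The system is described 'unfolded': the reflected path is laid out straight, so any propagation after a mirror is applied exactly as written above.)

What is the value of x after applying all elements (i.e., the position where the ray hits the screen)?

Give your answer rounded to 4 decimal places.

Answer: -3.8600

Derivation:
Initial: x=6.0000 theta=-0.1000
After 1 (propagate distance d=20): x=4.0000 theta=-0.1000
After 2 (thin lens f=-50): x=4.0000 theta=-0.0200
After 3 (propagate distance d=29): x=3.4200 theta=-0.0200
After 4 (thin lens f=11): x=3.4200 theta=-91/275 (≈-0.3309)
After 5 (propagate distance d=22 (to screen)): x=-3.8600 theta=-91/275 (≈-0.3309)
Rounded to 4 decimal places: x = -3.8600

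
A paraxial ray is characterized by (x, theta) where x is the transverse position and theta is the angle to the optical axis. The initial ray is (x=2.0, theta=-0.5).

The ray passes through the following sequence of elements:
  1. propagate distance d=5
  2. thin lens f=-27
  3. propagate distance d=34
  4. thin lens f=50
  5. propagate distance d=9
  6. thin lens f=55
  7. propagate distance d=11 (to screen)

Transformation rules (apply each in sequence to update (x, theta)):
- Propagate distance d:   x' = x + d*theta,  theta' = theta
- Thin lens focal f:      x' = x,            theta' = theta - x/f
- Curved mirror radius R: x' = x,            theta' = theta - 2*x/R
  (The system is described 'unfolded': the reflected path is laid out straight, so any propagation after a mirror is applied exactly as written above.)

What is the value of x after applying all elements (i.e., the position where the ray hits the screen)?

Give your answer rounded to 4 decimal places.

Answer: -17.3416

Derivation:
Initial: x=2.0000 theta=-0.5000
After 1 (propagate distance d=5): x=-0.5000 theta=-0.5000
After 2 (thin lens f=-27): x=-0.5000 theta=-14/27 (≈-0.5185)
After 3 (propagate distance d=34): x=-979/54 (≈-18.1296) theta=-14/27 (≈-0.5185)
After 4 (thin lens f=50): x=-979/54 (≈-18.1296) theta=-421/2700 (≈-0.1559)
After 5 (propagate distance d=9): x=-52739/2700 (≈-19.5330) theta=-421/2700 (≈-0.1559)
After 6 (thin lens f=55): x=-52739/2700 (≈-19.5330) theta=7396/37125 (≈0.1992)
After 7 (propagate distance d=11 (to screen)): x=-78037/4500 (≈-17.3416) theta=7396/37125 (≈0.1992)
Rounded to 4 decimal places: x = -17.3416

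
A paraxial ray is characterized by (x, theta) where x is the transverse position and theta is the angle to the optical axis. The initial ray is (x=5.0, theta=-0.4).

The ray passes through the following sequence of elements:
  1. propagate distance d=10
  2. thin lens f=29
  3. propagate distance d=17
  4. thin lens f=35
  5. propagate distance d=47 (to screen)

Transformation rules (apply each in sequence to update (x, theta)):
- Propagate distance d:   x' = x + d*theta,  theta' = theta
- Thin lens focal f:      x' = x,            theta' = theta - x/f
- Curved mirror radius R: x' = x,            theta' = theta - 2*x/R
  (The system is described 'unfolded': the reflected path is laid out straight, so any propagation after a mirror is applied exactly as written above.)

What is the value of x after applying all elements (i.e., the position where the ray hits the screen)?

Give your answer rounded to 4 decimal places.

Initial: x=5.0000 theta=-0.4000
After 1 (propagate distance d=10): x=1.0000 theta=-0.4000
After 2 (thin lens f=29): x=1.0000 theta=-63/145 (≈-0.4345)
After 3 (propagate distance d=17): x=-926/145 (≈-6.3862) theta=-63/145 (≈-0.4345)
After 4 (thin lens f=35): x=-926/145 (≈-6.3862) theta=-1279/5075 (≈-0.2520)
After 5 (propagate distance d=47 (to screen)): x=-92523/5075 (≈-18.2311) theta=-1279/5075 (≈-0.2520)
Rounded to 4 decimal places: x = -18.2311

Answer: -18.2311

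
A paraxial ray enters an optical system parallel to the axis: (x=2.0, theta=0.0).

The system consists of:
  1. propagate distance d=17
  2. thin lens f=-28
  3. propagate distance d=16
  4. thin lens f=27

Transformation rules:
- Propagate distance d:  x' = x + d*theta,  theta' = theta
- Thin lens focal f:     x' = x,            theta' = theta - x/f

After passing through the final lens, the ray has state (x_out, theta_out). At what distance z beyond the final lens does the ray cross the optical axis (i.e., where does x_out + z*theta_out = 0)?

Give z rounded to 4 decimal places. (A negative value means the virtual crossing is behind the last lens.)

Initial: x=2.0000 theta=0.0000
After 1 (propagate distance d=17): x=2.0000 theta=0.0000
After 2 (thin lens f=-28): x=2.0000 theta=1/14 (≈0.0714)
After 3 (propagate distance d=16): x=22/7 (≈3.1429) theta=1/14 (≈0.0714)
After 4 (thin lens f=27): x=22/7 (≈3.1429) theta=-17/378 (≈-0.0450)
z_focus = -x_out/theta_out = -(22/7)/(-17/378) = 1188/17 ≈ 69.8824
Rounded to 4 decimal places: z = 69.8824

Answer: 69.8824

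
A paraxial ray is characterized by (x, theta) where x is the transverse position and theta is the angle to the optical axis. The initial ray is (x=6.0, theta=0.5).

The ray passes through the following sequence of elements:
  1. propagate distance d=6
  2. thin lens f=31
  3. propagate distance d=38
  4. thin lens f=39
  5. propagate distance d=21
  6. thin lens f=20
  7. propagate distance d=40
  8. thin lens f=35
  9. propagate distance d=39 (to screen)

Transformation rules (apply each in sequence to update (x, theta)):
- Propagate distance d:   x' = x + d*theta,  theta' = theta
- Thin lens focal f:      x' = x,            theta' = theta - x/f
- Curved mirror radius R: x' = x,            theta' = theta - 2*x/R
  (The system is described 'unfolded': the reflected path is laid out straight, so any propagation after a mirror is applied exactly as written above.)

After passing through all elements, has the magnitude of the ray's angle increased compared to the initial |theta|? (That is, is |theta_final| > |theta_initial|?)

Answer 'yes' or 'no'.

Answer: no

Derivation:
Initial: x=6.0000 theta=0.5000
After 1 (propagate distance d=6): x=9.0000 theta=0.5000
After 2 (thin lens f=31): x=9.0000 theta=13/62 (≈0.2097)
After 3 (propagate distance d=38): x=526/31 (≈16.9677) theta=13/62 (≈0.2097)
After 4 (thin lens f=39): x=526/31 (≈16.9677) theta=-545/2418 (≈-0.2254)
After 5 (propagate distance d=21): x=9861/806 (≈12.2345) theta=-545/2418 (≈-0.2254)
After 6 (thin lens f=20): x=9861/806 (≈12.2345) theta=-40483/48360 (≈-0.8371)
After 7 (propagate distance d=40): x=-51383/2418 (≈-21.2502) theta=-40483/48360 (≈-0.8371)
After 8 (thin lens f=35): x=-51383/2418 (≈-21.2502) theta=-77849/338520 (≈-0.2300)
After 9 (propagate distance d=39 (to screen)): x=-10229731/338520 (≈-30.2190) theta=-77849/338520 (≈-0.2300)
|theta_initial|=0.5000 |theta_final|=77849/338520 (≈0.2300) -> not increased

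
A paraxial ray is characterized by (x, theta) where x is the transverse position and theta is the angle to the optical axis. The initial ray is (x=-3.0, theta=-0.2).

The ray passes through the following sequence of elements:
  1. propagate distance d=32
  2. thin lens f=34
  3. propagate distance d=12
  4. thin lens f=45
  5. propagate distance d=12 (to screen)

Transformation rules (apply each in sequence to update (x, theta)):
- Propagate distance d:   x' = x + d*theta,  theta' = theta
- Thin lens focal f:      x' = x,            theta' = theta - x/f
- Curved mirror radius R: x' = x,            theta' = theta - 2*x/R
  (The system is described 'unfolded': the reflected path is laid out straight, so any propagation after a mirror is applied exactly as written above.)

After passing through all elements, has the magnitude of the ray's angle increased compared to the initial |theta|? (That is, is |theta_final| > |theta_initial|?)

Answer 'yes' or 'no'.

Answer: yes

Derivation:
Initial: x=-3.0000 theta=-0.2000
After 1 (propagate distance d=32): x=-9.4000 theta=-0.2000
After 2 (thin lens f=34): x=-9.4000 theta=13/170 (≈0.0765)
After 3 (propagate distance d=12): x=-721/85 (≈-8.4824) theta=13/170 (≈0.0765)
After 4 (thin lens f=45): x=-721/85 (≈-8.4824) theta=2027/7650 (≈0.2650)
After 5 (propagate distance d=12 (to screen)): x=-6761/1275 (≈-5.3027) theta=2027/7650 (≈0.2650)
|theta_initial|=0.2000 |theta_final|=2027/7650 (≈0.2650) -> increased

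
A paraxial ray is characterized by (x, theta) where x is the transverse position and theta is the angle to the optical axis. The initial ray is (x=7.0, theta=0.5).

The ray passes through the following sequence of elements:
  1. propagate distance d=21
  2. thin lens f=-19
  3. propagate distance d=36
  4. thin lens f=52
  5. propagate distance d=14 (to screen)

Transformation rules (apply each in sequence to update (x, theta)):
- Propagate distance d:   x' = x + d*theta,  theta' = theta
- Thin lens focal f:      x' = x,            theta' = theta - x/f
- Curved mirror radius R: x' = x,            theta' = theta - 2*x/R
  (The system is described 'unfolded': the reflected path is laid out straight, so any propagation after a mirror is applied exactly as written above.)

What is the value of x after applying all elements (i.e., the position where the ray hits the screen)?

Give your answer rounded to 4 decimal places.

Answer: 70.0678

Derivation:
Initial: x=7.0000 theta=0.5000
After 1 (propagate distance d=21): x=17.5000 theta=0.5000
After 2 (thin lens f=-19): x=17.5000 theta=27/19 (≈1.4211)
After 3 (propagate distance d=36): x=2609/38 (≈68.6579) theta=27/19 (≈1.4211)
After 4 (thin lens f=52): x=2609/38 (≈68.6579) theta=199/1976 (≈0.1007)
After 5 (propagate distance d=14 (to screen)): x=69227/988 (≈70.0678) theta=199/1976 (≈0.1007)
Rounded to 4 decimal places: x = 70.0678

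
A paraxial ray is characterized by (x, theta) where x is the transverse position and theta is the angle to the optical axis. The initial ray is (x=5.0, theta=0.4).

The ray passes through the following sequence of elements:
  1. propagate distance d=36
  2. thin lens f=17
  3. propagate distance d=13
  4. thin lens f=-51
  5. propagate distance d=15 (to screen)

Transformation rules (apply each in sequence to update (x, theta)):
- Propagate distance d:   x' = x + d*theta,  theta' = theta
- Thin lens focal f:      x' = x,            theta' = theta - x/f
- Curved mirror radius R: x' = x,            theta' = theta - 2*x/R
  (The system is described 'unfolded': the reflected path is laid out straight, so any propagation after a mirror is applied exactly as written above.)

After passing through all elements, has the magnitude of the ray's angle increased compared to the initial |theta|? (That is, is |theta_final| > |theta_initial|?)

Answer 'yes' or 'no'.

Initial: x=5.0000 theta=0.4000
After 1 (propagate distance d=36): x=19.4000 theta=0.4000
After 2 (thin lens f=17): x=19.4000 theta=-63/85 (≈-0.7412)
After 3 (propagate distance d=13): x=166/17 (≈9.7647) theta=-63/85 (≈-0.7412)
After 4 (thin lens f=-51): x=166/17 (≈9.7647) theta=-2383/4335 (≈-0.5497)
After 5 (propagate distance d=15 (to screen)): x=439/289 (≈1.5190) theta=-2383/4335 (≈-0.5497)
|theta_initial|=0.4000 |theta_final|=2383/4335 (≈0.5497) -> increased

Answer: yes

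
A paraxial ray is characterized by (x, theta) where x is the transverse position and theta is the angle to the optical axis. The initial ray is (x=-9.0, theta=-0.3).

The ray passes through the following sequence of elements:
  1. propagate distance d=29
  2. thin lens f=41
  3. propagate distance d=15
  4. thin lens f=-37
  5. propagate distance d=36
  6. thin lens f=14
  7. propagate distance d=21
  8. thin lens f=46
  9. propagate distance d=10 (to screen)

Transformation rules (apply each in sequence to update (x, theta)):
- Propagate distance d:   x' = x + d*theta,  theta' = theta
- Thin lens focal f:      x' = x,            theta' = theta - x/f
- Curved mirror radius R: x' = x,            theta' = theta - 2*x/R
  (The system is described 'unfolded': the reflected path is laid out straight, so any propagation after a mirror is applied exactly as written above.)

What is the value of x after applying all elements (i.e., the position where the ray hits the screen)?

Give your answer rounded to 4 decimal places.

Answer: 21.3048

Derivation:
Initial: x=-9.0000 theta=-0.3000
After 1 (propagate distance d=29): x=-17.7000 theta=-0.3000
After 2 (thin lens f=41): x=-17.7000 theta=27/205 (≈0.1317)
After 3 (propagate distance d=15): x=-6447/410 (≈-15.7244) theta=27/205 (≈0.1317)
After 4 (thin lens f=-37): x=-6447/410 (≈-15.7244) theta=-4449/15170 (≈-0.2933)
After 5 (propagate distance d=36): x=-398703/15170 (≈-26.2823) theta=-4449/15170 (≈-0.2933)
After 6 (thin lens f=14): x=-398703/15170 (≈-26.2823) theta=336417/212380 (≈1.5840)
After 7 (propagate distance d=21): x=42369/6068 (≈6.9824) theta=336417/212380 (≈1.5840)
After 8 (thin lens f=46): x=42369/6068 (≈6.9824) theta=13992267/9769480 (≈1.4322)
After 9 (propagate distance d=10 (to screen)): x=5203419/244237 (≈21.3048) theta=13992267/9769480 (≈1.4322)
Rounded to 4 decimal places: x = 21.3048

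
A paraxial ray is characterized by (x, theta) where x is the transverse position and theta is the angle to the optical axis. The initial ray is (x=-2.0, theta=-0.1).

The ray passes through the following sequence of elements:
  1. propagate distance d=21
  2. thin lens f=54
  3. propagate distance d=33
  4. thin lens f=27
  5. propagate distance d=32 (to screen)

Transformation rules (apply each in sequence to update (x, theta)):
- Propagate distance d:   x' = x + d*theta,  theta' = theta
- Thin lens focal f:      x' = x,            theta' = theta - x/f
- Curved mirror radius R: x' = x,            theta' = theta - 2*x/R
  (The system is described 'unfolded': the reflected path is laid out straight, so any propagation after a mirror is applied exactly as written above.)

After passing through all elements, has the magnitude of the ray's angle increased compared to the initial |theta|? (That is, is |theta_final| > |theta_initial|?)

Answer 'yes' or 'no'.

Answer: yes

Derivation:
Initial: x=-2.0000 theta=-0.1000
After 1 (propagate distance d=21): x=-4.1000 theta=-0.1000
After 2 (thin lens f=54): x=-4.1000 theta=-13/540 (≈-0.0241)
After 3 (propagate distance d=33): x=-881/180 (≈-4.8944) theta=-13/540 (≈-0.0241)
After 4 (thin lens f=27): x=-881/180 (≈-4.8944) theta=191/1215 (≈0.1572)
After 5 (propagate distance d=32 (to screen)): x=661/4860 (≈0.1360) theta=191/1215 (≈0.1572)
|theta_initial|=0.1000 |theta_final|=191/1215 (≈0.1572) -> increased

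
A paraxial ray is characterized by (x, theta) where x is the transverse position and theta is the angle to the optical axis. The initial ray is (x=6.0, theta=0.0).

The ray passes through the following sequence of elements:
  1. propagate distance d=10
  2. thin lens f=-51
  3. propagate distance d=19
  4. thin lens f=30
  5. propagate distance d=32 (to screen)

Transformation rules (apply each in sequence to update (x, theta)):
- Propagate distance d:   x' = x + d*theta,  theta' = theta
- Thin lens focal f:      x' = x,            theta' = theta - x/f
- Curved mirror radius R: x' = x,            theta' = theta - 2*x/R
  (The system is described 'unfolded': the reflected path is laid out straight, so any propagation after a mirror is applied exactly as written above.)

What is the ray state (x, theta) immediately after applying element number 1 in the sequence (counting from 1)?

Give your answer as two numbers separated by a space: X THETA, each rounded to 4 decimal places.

Initial: x=6.0000 theta=0.0000
After 1 (propagate distance d=10): x=6.0000 theta=0.0000
Rounded to 4 decimal places: x = 6.0000, theta = 0.0000

Answer: 6.0000 0.0000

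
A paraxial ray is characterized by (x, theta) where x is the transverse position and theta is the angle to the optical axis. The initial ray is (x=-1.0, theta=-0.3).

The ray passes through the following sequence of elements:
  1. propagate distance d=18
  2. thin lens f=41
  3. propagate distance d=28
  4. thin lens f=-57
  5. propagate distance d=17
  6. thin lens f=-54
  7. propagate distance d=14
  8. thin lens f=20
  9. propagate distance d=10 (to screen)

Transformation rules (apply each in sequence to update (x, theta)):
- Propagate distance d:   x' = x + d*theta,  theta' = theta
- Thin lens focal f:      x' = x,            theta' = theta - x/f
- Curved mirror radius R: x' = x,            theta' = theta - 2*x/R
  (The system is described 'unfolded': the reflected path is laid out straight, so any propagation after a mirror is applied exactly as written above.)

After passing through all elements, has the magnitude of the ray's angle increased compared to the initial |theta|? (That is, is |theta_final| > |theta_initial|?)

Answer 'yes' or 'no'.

Answer: yes

Derivation:
Initial: x=-1.0000 theta=-0.3000
After 1 (propagate distance d=18): x=-6.4000 theta=-0.3000
After 2 (thin lens f=41): x=-6.4000 theta=-59/410 (≈-0.1439)
After 3 (propagate distance d=28): x=-2138/205 (≈-10.4293) theta=-59/410 (≈-0.1439)
After 4 (thin lens f=-57): x=-2138/205 (≈-10.4293) theta=-7639/23370 (≈-0.3269)
After 5 (propagate distance d=17): x=-74719/4674 (≈-15.9861) theta=-7639/23370 (≈-0.3269)
After 6 (thin lens f=-54): x=-74719/4674 (≈-15.9861) theta=-786101/1261980 (≈-0.6229)
After 7 (propagate distance d=14): x=-7794886/315495 (≈-24.7068) theta=-786101/1261980 (≈-0.6229)
After 8 (thin lens f=20): x=-7794886/315495 (≈-24.7068) theta=1288127/2103300 (≈0.6124)
After 9 (propagate distance d=10 (to screen)): x=-11725391/630990 (≈-18.5825) theta=1288127/2103300 (≈0.6124)
|theta_initial|=0.3000 |theta_final|=1288127/2103300 (≈0.6124) -> increased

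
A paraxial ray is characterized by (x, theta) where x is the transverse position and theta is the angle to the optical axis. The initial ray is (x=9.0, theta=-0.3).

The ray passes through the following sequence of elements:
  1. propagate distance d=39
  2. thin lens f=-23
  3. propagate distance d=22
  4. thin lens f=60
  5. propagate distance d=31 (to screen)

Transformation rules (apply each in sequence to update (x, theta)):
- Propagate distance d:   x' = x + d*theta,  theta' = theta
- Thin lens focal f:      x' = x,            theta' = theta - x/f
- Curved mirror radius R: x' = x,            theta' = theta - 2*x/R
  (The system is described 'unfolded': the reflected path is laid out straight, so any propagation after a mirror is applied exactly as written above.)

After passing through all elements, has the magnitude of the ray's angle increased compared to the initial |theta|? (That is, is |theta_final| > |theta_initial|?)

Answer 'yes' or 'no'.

Answer: no

Derivation:
Initial: x=9.0000 theta=-0.3000
After 1 (propagate distance d=39): x=-2.7000 theta=-0.3000
After 2 (thin lens f=-23): x=-2.7000 theta=-48/115 (≈-0.4174)
After 3 (propagate distance d=22): x=-2733/230 (≈-11.8826) theta=-48/115 (≈-0.4174)
After 4 (thin lens f=60): x=-2733/230 (≈-11.8826) theta=-1009/4600 (≈-0.2193)
After 5 (propagate distance d=31 (to screen)): x=-85939/4600 (≈-18.6824) theta=-1009/4600 (≈-0.2193)
|theta_initial|=0.3000 |theta_final|=1009/4600 (≈0.2193) -> not increased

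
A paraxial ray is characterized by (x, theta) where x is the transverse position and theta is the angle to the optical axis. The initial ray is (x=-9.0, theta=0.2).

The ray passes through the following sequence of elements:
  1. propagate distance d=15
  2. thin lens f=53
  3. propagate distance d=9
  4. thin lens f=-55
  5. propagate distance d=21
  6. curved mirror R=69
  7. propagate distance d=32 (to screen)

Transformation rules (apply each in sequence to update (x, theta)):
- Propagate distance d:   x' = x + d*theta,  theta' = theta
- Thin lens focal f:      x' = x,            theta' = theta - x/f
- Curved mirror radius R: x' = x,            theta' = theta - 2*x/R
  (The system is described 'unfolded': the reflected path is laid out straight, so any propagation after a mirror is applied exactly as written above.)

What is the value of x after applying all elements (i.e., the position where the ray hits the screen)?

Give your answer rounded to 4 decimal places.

Initial: x=-9.0000 theta=0.2000
After 1 (propagate distance d=15): x=-6.0000 theta=0.2000
After 2 (thin lens f=53): x=-6.0000 theta=83/265 (≈0.3132)
After 3 (propagate distance d=9): x=-843/265 (≈-3.1811) theta=83/265 (≈0.3132)
After 4 (thin lens f=-55): x=-843/265 (≈-3.1811) theta=3722/14575 (≈0.2554)
After 5 (propagate distance d=21): x=31797/14575 (≈2.1816) theta=3722/14575 (≈0.2554)
After 6 (curved mirror R=69): x=31797/14575 (≈2.1816) theta=64408/335225 (≈0.1921)
After 7 (propagate distance d=32 (to screen)): x=2792387/335225 (≈8.3299) theta=64408/335225 (≈0.1921)
Rounded to 4 decimal places: x = 8.3299

Answer: 8.3299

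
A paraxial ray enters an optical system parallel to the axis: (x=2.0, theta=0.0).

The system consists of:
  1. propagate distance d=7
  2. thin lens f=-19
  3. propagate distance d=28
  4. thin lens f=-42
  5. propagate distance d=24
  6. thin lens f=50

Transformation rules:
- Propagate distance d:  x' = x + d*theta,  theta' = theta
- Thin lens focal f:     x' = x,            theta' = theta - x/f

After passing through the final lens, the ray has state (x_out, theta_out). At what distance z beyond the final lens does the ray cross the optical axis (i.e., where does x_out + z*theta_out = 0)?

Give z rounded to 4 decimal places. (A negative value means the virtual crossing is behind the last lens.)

Initial: x=2.0000 theta=0.0000
After 1 (propagate distance d=7): x=2.0000 theta=0.0000
After 2 (thin lens f=-19): x=2.0000 theta=2/19 (≈0.1053)
After 3 (propagate distance d=28): x=94/19 (≈4.9474) theta=2/19 (≈0.1053)
After 4 (thin lens f=-42): x=94/19 (≈4.9474) theta=89/399 (≈0.2231)
After 5 (propagate distance d=24): x=1370/133 (≈10.3008) theta=89/399 (≈0.2231)
After 6 (thin lens f=50): x=1370/133 (≈10.3008) theta=34/1995 (≈0.0170)
z_focus = -x_out/theta_out = -(1370/133)/(34/1995) = -10275/17 ≈ -604.4118
Rounded to 4 decimal places: z = -604.4118

Answer: -604.4118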